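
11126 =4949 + 6177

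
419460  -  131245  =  288215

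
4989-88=4901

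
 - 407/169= - 3  +  100/169 =-2.41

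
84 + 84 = 168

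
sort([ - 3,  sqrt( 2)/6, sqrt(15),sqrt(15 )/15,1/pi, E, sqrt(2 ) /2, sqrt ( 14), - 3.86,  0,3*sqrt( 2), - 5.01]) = [-5.01,-3.86 , - 3,0, sqrt( 2) /6,sqrt(15) /15, 1/pi, sqrt( 2 ) /2,E,sqrt( 14) , sqrt (15 ),3*sqrt(2) ]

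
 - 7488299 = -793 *9443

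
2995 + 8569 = 11564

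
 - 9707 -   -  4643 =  - 5064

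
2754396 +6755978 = 9510374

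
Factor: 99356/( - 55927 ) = - 2^2*59^1*421^1 * 55927^(-1)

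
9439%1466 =643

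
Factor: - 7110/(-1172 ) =3555/586  =  2^ ( - 1 ) * 3^2 * 5^1*79^1*293^( - 1) 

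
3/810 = 1/270 = 0.00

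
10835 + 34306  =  45141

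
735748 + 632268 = 1368016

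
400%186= 28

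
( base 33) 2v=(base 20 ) 4h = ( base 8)141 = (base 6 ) 241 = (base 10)97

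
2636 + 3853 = 6489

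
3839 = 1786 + 2053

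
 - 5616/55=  - 103 + 49/55 = - 102.11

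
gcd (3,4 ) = 1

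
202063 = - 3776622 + 3978685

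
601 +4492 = 5093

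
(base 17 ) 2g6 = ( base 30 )SG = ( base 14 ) 452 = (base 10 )856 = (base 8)1530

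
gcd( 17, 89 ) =1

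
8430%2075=130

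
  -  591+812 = 221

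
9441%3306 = 2829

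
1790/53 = 33 + 41/53 = 33.77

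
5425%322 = 273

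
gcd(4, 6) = 2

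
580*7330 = 4251400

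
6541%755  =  501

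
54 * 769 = 41526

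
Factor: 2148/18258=2^1 * 17^( - 1 ) =2/17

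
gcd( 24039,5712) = 3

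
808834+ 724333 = 1533167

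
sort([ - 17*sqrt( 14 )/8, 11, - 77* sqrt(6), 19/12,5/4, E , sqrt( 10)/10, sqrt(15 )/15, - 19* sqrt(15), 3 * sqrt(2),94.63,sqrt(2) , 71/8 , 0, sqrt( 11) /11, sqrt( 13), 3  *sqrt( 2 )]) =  [ - 77*sqrt(6), - 19 *sqrt ( 15), - 17*sqrt( 14)/8 , 0 , sqrt( 15) /15, sqrt (11)/11, sqrt(10 )/10,5/4, sqrt( 2 ), 19/12,E, sqrt(13), 3* sqrt( 2),  3 * sqrt (2), 71/8, 11,94.63 ] 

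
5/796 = 5/796 = 0.01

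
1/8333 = 1/8333=0.00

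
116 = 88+28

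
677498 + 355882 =1033380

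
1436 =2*718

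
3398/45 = 75 + 23/45 = 75.51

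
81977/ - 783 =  - 105 + 238/783 = - 104.70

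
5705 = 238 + 5467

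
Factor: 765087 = 3^1*  181^1*1409^1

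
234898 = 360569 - 125671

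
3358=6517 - 3159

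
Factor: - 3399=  - 3^1*11^1*103^1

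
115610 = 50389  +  65221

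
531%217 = 97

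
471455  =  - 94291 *( - 5 ) 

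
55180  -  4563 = 50617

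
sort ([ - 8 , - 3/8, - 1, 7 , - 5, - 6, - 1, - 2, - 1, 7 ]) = [ - 8,-6 , - 5, - 2, - 1, - 1, - 1, - 3/8,7, 7]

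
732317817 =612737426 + 119580391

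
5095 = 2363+2732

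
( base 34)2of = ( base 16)C47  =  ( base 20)7H3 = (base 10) 3143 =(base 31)38c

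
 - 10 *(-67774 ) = 677740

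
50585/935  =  54 + 19/187 = 54.10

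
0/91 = 0 = 0.00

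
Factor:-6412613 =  - 6412613^1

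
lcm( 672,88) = 7392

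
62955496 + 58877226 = 121832722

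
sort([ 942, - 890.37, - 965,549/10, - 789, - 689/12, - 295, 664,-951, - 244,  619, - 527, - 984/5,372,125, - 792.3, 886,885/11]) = [ - 965,-951, - 890.37, - 792.3, - 789, - 527, - 295 , - 244,-984/5, - 689/12, 549/10,885/11,125 , 372, 619 , 664 , 886, 942] 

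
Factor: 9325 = 5^2 * 373^1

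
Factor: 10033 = 79^1*127^1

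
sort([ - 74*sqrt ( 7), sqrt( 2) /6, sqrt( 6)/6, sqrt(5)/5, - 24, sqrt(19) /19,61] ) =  [ - 74*sqrt (7),  -  24,sqrt( 19)/19,sqrt(2 )/6, sqrt(6)/6, sqrt( 5 ) /5,61]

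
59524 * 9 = 535716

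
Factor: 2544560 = 2^4*5^1 * 17^1 * 1871^1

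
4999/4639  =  1+360/4639 =1.08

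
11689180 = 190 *61522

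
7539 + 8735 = 16274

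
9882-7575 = 2307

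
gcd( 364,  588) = 28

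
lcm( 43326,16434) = 476586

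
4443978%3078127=1365851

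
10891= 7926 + 2965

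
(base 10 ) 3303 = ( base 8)6347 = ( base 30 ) 3K3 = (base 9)4470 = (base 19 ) 92g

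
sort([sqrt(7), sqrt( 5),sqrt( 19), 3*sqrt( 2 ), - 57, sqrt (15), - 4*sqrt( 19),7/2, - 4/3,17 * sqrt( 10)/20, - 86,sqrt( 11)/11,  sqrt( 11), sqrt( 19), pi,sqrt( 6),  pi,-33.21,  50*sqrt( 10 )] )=[ - 86, - 57, - 33.21,  -  4*sqrt( 19 ) , - 4/3 , sqrt(11)/11,sqrt( 5),sqrt( 6 ),sqrt( 7 ), 17 * sqrt( 10) /20, pi,pi  ,  sqrt( 11 ), 7/2,sqrt( 15 ), 3*sqrt( 2),  sqrt(19),sqrt(19 ) , 50*sqrt( 10 )]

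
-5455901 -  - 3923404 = - 1532497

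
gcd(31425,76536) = 3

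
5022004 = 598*8398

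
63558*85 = 5402430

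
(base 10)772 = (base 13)475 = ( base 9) 1047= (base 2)1100000100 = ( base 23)1AD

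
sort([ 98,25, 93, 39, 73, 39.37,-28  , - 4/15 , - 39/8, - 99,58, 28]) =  [-99, - 28,  -  39/8, - 4/15,  25  ,  28,  39,39.37, 58,73, 93, 98 ]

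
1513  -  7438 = - 5925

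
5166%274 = 234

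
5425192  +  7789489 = 13214681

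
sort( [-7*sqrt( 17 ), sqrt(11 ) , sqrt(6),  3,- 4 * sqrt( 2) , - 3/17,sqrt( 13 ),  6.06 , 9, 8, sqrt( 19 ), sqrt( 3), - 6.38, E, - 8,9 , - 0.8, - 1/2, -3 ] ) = [  -  7*sqrt( 17),-8,-6.38,-4 * sqrt( 2 ),  -  3,-0.8 , - 1/2, - 3/17,  sqrt( 3),sqrt(6 ) , E,3, sqrt( 11 ), sqrt( 13), sqrt( 19), 6.06,8,  9, 9] 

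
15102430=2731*5530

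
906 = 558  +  348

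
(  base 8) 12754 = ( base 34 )4T2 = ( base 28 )74C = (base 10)5612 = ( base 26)87M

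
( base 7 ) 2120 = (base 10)749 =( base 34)M1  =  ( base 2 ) 1011101101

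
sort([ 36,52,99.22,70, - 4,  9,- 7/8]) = [ - 4, - 7/8,9 , 36,52,70,99.22]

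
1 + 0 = 1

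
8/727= 8/727 = 0.01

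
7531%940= 11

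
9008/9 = 1000 + 8/9 = 1000.89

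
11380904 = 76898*148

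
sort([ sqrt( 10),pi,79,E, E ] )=[ E  ,  E,pi,sqrt( 10 ),79] 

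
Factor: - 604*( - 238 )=143752 = 2^3*7^1*17^1 * 151^1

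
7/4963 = 1/709 = 0.00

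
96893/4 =96893/4 = 24223.25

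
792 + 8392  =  9184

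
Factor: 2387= 7^1*11^1*31^1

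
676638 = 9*75182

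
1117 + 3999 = 5116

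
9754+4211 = 13965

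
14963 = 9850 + 5113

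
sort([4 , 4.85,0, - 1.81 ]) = [ - 1.81, 0,4, 4.85 ] 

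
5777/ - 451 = -5777/451 =- 12.81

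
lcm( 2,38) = 38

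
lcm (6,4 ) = 12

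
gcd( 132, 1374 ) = 6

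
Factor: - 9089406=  - 2^1 * 3^2*504967^1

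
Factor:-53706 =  -2^1*3^1*8951^1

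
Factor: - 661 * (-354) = 2^1 * 3^1*59^1 * 661^1 = 233994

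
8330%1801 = 1126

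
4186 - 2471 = 1715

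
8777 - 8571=206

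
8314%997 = 338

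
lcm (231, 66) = 462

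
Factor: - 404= - 2^2*101^1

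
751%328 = 95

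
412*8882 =3659384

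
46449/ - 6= - 7742 + 1/2 = -  7741.50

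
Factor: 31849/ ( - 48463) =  - 31849^1*48463^ (-1 )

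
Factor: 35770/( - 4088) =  - 2^( - 2) * 5^1*  7^1 = -35/4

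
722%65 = 7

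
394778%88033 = 42646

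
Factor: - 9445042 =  - 2^1*23^1*205327^1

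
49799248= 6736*7393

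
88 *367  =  32296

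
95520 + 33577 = 129097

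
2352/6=392 =392.00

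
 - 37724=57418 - 95142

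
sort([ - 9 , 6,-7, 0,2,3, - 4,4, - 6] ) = [ - 9,- 7, - 6 , - 4 , 0, 2,3 , 4, 6]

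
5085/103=49+ 38/103=49.37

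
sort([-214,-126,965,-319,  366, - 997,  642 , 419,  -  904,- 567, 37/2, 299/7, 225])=[-997, - 904, - 567,-319, - 214, - 126,37/2 , 299/7,225,  366,  419,642,965]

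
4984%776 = 328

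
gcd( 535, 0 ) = 535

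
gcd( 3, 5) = 1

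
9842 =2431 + 7411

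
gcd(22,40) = 2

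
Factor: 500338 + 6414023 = 3^1 * 2304787^1= 6914361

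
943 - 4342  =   - 3399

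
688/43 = 16= 16.00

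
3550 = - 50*( - 71)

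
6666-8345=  - 1679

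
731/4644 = 17/108=0.16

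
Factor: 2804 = 2^2 * 701^1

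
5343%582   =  105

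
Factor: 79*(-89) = -79^1*89^1= - 7031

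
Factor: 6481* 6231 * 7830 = 2^1 * 3^4*5^1*29^1*31^1 * 67^1 * 6481^1 =316199759130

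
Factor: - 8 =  - 2^3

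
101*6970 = 703970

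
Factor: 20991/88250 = 2^( - 1 )  *  3^1*5^(-3)*353^(  -  1)*6997^1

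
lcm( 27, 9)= 27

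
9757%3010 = 727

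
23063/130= 177 + 53/130  =  177.41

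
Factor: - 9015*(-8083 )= 3^1*5^1 * 59^1*137^1*601^1  =  72868245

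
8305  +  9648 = 17953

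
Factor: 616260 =2^2*3^1*5^1*10271^1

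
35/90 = 7/18  =  0.39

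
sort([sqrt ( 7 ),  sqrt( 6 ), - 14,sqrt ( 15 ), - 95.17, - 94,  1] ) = [-95.17, - 94, - 14,1,sqrt ( 6), sqrt( 7 ), sqrt(15 )]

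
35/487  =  35/487 = 0.07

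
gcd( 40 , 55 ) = 5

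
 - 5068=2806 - 7874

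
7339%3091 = 1157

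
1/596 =1/596 = 0.00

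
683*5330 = 3640390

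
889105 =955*931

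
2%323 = 2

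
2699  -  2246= 453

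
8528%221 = 130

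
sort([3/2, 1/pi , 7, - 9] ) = [ - 9, 1/pi, 3/2,7] 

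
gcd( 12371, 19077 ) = 1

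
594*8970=5328180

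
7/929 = 7/929   =  0.01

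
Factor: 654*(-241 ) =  - 2^1*3^1 * 109^1*241^1  =  - 157614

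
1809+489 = 2298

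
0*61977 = 0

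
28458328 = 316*90058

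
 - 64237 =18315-82552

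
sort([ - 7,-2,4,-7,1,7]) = [ - 7, -7,  -  2, 1,4,7 ] 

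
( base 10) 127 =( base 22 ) 5h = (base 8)177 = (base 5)1002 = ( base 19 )6D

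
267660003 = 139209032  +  128450971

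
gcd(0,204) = 204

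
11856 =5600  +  6256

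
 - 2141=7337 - 9478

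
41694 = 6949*6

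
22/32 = 11/16  =  0.69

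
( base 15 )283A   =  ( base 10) 8605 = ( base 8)20635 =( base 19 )14FH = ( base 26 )cip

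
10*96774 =967740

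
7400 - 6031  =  1369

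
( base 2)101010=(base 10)42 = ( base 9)46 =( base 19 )24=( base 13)33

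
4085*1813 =7406105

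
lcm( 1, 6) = 6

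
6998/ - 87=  - 81 + 49/87 = - 80.44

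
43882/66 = 664 + 29/33 = 664.88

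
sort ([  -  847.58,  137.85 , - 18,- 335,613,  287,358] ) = [ - 847.58, - 335, - 18,137.85,287, 358,613 ] 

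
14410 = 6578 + 7832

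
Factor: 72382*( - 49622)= -2^2*43^1  *577^1*36191^1= -3591739604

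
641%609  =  32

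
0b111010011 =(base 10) 467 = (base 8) 723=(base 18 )17H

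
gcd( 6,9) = 3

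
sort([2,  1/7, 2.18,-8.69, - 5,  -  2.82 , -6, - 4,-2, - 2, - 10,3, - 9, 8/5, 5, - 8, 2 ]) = [-10, - 9,-8.69,-8, - 6,  -  5, - 4,-2.82,-2, - 2,  1/7, 8/5, 2, 2, 2.18,3,5 ] 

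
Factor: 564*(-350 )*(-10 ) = 2^4*3^1*5^3 * 7^1*47^1 = 1974000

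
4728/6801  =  1576/2267=0.70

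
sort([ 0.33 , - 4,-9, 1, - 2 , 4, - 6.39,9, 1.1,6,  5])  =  [ - 9 , - 6.39, - 4, - 2, 0.33, 1 , 1.1, 4,5,6, 9]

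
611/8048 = 611/8048 = 0.08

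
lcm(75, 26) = 1950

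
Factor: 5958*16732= 2^3*3^2*47^1*89^1*331^1 = 99689256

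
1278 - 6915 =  - 5637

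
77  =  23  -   - 54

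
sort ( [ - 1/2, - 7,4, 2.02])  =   [ - 7,-1/2, 2.02,4 ] 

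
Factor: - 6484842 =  - 2^1*3^2 * 7^1*13^1*37^1 *107^1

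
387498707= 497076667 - 109577960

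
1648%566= 516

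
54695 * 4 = 218780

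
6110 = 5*1222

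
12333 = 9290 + 3043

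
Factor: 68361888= 2^5 * 3^1*7^1*23^1*4423^1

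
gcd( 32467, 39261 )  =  1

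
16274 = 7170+9104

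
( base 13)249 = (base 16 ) 18F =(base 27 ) EL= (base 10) 399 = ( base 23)h8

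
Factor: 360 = 2^3*3^2*5^1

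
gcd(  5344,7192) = 8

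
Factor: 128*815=104320 = 2^7*5^1*163^1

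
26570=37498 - 10928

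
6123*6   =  36738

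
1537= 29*53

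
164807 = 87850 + 76957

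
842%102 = 26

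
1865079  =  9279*201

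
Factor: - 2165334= - 2^1 * 3^1*313^1*1153^1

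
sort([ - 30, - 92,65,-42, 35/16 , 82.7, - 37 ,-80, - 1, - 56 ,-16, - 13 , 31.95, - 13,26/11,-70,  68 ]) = [ - 92, - 80 , - 70, - 56,  -  42 , - 37,-30, - 16,  -  13, - 13, - 1,35/16, 26/11, 31.95, 65,  68,82.7]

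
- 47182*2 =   -  94364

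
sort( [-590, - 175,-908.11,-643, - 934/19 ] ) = [ - 908.11,-643,-590,-175, - 934/19 ] 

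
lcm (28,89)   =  2492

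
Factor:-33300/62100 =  - 3^(  -  1)*23^(- 1)*37^1 = -  37/69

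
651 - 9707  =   - 9056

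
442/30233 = 442/30233 = 0.01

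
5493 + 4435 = 9928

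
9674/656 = 14 + 245/328 = 14.75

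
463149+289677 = 752826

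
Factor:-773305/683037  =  -3^( - 2 )*5^1 * 13^1*29^( - 1 )*2617^( - 1) * 11897^1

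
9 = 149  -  140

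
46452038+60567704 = 107019742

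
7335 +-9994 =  - 2659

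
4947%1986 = 975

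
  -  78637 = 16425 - 95062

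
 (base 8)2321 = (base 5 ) 14413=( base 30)1B3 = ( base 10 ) 1233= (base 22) 2C1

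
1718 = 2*859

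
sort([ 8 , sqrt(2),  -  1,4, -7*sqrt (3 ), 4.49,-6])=[ - 7*sqrt(3), - 6,  -  1,sqrt( 2 ), 4, 4.49,  8]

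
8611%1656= 331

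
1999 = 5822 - 3823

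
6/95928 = 1/15988 = 0.00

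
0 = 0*504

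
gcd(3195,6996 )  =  3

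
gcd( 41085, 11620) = 415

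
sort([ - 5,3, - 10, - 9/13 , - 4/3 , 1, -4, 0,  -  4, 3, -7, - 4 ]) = [-10, - 7 , - 5, - 4, - 4 , - 4, - 4/3, - 9/13, 0, 1 , 3,3 ] 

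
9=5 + 4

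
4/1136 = 1/284 = 0.00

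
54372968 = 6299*8632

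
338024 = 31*10904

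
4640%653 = 69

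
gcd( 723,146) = 1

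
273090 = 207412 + 65678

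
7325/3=2441 + 2/3 = 2441.67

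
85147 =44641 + 40506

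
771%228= 87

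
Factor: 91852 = 2^2 * 22963^1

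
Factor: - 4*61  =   - 2^2 * 61^1 = -244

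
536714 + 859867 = 1396581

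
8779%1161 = 652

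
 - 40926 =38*( - 1077)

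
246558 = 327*754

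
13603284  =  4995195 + 8608089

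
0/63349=0  =  0.00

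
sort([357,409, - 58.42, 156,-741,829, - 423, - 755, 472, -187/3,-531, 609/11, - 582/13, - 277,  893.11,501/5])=[ - 755, - 741,  -  531, - 423,-277 ,-187/3, - 58.42,-582/13, 609/11, 501/5, 156, 357, 409, 472,829, 893.11 ]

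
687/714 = 229/238=0.96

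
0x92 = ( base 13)b3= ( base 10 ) 146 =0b10010010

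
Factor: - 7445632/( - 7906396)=2^5*58169^1*1976599^( - 1 ) = 1861408/1976599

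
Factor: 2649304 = 2^3*7^1*47309^1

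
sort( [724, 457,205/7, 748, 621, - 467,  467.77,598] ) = [ - 467,205/7, 457,467.77, 598, 621, 724,  748 ] 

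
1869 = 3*623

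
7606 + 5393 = 12999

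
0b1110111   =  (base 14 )87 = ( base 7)230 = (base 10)119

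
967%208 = 135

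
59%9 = 5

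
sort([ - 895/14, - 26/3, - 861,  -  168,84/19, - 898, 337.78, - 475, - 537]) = [ - 898,  -  861,  -  537, - 475, - 168,- 895/14, - 26/3,84/19,337.78 ] 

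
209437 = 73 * 2869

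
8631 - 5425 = 3206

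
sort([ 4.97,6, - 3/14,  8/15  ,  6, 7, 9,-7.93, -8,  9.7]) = [  -  8 , - 7.93 , - 3/14, 8/15, 4.97,  6,6 , 7,9, 9.7 ] 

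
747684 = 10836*69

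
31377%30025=1352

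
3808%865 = 348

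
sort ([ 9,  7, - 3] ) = [  -  3, 7,  9] 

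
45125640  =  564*80010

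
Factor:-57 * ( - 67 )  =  3^1*19^1*67^1 = 3819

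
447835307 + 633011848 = 1080847155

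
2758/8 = 1379/4 = 344.75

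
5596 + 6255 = 11851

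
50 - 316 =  - 266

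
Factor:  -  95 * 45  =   - 3^2*5^2  *19^1= -4275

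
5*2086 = 10430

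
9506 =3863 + 5643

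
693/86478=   33/4118 = 0.01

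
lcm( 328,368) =15088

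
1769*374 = 661606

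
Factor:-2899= -13^1*223^1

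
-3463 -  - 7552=4089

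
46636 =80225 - 33589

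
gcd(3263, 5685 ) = 1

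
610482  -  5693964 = - 5083482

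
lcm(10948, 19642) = 667828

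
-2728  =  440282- 443010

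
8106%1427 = 971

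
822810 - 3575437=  - 2752627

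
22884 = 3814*6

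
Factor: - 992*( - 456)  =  2^8*3^1 * 19^1*31^1 = 452352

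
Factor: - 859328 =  - 2^6*29^1*463^1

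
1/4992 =1/4992 =0.00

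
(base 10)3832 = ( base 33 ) 3h4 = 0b111011111000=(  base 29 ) 4G4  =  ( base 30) 47M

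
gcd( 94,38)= 2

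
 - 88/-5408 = 11/676 = 0.02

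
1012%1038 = 1012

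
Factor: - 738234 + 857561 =13^1*67^1*137^1=119327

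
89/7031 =1/79 = 0.01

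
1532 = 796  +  736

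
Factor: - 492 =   -  2^2*3^1*41^1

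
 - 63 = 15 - 78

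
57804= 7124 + 50680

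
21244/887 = 21244/887=23.95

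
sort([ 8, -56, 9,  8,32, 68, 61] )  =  [ -56, 8, 8, 9, 32 , 61, 68 ]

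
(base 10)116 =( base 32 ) 3k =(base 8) 164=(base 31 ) 3n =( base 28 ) 44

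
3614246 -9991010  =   - 6376764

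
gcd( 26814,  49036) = 82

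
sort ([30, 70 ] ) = [ 30, 70 ] 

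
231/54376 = 33/7768 = 0.00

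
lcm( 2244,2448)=26928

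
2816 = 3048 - 232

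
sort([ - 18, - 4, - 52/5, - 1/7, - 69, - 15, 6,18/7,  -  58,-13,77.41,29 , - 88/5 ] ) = [ - 69 , - 58, - 18 , - 88/5 , - 15,-13, - 52/5, - 4, - 1/7, 18/7,6, 29, 77.41]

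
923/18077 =923/18077 =0.05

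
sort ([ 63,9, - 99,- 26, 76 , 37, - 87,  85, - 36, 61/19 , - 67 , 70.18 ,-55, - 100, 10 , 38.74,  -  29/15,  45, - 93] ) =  [ - 100, -99, - 93,-87,-67, - 55, - 36, - 26,-29/15, 61/19 , 9,10, 37 , 38.74, 45,63, 70.18 , 76,  85 ] 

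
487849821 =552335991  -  64486170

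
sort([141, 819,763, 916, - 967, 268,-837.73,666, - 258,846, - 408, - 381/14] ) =[ - 967, - 837.73, - 408, - 258,-381/14, 141, 268,  666, 763 , 819, 846, 916]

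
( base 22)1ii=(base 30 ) ts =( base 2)1110000010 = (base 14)482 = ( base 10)898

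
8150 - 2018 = 6132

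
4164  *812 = 3381168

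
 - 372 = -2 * 186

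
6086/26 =3043/13 = 234.08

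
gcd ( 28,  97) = 1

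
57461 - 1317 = 56144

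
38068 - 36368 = 1700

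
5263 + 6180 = 11443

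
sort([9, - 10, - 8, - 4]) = [ - 10 , - 8, - 4, 9]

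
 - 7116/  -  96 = 74+1/8 = 74.12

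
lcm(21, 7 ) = 21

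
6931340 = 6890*1006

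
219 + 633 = 852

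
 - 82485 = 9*(-9165)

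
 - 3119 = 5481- 8600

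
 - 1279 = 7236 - 8515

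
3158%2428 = 730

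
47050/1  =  47050= 47050.00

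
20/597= 20/597= 0.03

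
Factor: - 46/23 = -2^1 =- 2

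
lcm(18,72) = 72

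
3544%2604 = 940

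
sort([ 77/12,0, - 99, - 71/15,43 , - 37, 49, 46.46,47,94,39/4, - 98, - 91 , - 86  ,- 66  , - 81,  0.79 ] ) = [-99, - 98, - 91, - 86, -81 ,-66, -37,-71/15, 0, 0.79,77/12,39/4,43 , 46.46, 47,49, 94 ]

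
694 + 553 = 1247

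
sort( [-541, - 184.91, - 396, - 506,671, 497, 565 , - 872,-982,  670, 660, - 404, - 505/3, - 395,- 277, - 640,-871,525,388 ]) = [-982, - 872, - 871, - 640,-541,-506, - 404,-396, - 395 ,- 277, - 184.91,  -  505/3,  388,497, 525, 565, 660,670, 671] 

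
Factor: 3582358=2^1*13^1*211^1*653^1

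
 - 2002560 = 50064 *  (-40 ) 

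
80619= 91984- 11365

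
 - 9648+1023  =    -  8625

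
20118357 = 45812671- 25694314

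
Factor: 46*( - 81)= -2^1*3^4  *  23^1 = -3726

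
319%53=1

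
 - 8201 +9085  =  884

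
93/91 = 1 +2/91 = 1.02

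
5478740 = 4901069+577671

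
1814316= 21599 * 84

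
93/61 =1+32/61 = 1.52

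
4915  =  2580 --2335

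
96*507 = 48672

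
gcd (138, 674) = 2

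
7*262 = 1834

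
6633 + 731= 7364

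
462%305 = 157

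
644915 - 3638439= -2993524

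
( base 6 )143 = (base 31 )21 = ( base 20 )33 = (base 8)77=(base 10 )63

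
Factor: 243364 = 2^2*11^1*5531^1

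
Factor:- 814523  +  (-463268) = -1277791^1 =- 1277791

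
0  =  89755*0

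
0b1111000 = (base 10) 120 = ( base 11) AA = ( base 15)80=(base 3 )11110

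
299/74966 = 299/74966  =  0.00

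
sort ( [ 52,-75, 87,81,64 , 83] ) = [ - 75, 52, 64 , 81,  83,  87]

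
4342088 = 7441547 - 3099459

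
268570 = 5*53714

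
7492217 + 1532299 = 9024516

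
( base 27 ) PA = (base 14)36d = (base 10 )685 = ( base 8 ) 1255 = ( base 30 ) MP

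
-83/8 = - 83/8=- 10.38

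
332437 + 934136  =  1266573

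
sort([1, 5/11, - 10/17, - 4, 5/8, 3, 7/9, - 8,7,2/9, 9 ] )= [ - 8, - 4, - 10/17,2/9, 5/11, 5/8,7/9, 1,3, 7,9 ] 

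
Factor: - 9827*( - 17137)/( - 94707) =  - 168405299/94707= - 3^ ( - 2 )*17^(-1)*31^1*317^1*619^( - 1)*17137^1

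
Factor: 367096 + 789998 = 2^1*3^2 * 64283^1  =  1157094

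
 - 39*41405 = - 1614795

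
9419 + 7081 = 16500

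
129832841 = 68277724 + 61555117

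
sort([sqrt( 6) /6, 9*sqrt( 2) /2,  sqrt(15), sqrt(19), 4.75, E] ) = [ sqrt(6)/6, E, sqrt( 15 ),sqrt( 19), 4.75, 9*sqrt(2) /2]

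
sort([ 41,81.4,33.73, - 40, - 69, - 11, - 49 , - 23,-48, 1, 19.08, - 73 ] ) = [ - 73, - 69, - 49, - 48, - 40 , - 23 , - 11  ,  1,19.08,  33.73 , 41, 81.4]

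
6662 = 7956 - 1294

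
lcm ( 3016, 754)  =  3016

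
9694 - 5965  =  3729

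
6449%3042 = 365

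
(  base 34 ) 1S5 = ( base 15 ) 95D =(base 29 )2ep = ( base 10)2113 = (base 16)841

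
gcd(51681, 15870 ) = 69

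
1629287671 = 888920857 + 740366814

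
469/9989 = 67/1427 =0.05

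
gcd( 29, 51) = 1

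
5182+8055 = 13237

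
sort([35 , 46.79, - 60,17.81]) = [-60, 17.81 , 35, 46.79] 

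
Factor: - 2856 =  - 2^3*3^1*7^1*17^1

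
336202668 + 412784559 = 748987227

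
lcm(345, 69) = 345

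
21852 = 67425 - 45573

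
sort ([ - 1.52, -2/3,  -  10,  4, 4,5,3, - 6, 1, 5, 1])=[- 10,  -  6,-1.52, - 2/3,1,1, 3,4,4 , 5, 5 ] 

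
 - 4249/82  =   - 4249/82 = -51.82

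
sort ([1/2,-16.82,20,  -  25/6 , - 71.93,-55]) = [ - 71.93, -55, - 16.82, - 25/6 , 1/2,20]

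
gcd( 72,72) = 72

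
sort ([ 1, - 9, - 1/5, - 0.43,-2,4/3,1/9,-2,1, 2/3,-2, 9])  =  [ - 9,-2, - 2,-2, - 0.43, - 1/5,1/9, 2/3,1,1, 4/3,9 ] 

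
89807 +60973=150780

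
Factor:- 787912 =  - 2^3*149^1*661^1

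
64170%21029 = 1083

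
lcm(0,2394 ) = 0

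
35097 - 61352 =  - 26255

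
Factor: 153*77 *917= 3^2  *7^2 * 11^1*17^1*131^1 = 10803177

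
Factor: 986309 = 19^1*23^1*37^1 * 61^1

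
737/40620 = 737/40620 = 0.02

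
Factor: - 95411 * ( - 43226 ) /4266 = 3^(  -  3 )*73^1*79^( - 1)* 1307^1*21613^1 = 2062117943/2133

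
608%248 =112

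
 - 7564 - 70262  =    -  77826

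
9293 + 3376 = 12669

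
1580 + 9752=11332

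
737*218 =160666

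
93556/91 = 1028 + 8/91= 1028.09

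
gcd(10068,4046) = 2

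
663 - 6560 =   -  5897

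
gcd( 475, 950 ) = 475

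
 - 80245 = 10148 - 90393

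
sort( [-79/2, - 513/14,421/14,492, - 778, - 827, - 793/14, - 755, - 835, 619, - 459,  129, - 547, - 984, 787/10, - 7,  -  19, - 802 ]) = [ - 984, - 835,  -  827, - 802, - 778 , - 755, - 547, - 459, - 793/14,  -  79/2, - 513/14, - 19, - 7, 421/14, 787/10, 129,492, 619] 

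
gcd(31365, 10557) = 153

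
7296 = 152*48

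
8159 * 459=3744981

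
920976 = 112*8223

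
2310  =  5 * 462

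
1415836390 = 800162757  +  615673633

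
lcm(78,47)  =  3666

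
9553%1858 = 263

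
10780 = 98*110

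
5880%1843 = 351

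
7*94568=661976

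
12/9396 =1/783 = 0.00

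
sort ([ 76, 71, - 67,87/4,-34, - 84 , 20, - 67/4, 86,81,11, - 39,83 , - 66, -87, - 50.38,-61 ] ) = [ - 87, - 84, - 67, - 66, - 61, - 50.38,  -  39, - 34, - 67/4,11, 20,87/4 , 71,76,81,83, 86]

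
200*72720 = 14544000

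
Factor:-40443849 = -3^2*37^1*121453^1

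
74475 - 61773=12702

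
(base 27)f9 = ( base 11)347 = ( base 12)2A6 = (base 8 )636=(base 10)414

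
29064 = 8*3633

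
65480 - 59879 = 5601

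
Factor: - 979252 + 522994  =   - 456258= - 2^1*3^1*11^1*31^1*223^1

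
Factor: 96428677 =53^1 * 1819409^1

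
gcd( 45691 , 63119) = 1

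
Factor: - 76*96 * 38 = -277248 = - 2^8*3^1*19^2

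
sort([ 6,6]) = [ 6,6 ] 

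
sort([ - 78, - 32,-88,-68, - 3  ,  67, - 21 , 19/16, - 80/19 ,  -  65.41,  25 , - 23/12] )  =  [ - 88, - 78 , - 68 ,- 65.41, - 32, - 21,-80/19, - 3,  -  23/12,19/16 , 25, 67] 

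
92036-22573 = 69463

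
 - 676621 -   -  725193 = 48572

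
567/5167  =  567/5167= 0.11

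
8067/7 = 8067/7=1152.43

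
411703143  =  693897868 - 282194725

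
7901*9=71109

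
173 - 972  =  -799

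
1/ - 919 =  - 1 + 918/919 = - 0.00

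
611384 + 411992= 1023376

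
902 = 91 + 811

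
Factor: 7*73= 511 = 7^1*73^1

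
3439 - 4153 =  - 714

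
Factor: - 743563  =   - 17^1*191^1*229^1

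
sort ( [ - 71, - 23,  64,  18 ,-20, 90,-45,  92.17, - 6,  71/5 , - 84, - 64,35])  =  [- 84, - 71, - 64,  -  45,  -  23, - 20, - 6  ,  71/5,18,  35,64 , 90, 92.17 ] 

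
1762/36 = 48  +  17/18 = 48.94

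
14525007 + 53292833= 67817840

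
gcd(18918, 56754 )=18918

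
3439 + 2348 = 5787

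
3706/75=3706/75 = 49.41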